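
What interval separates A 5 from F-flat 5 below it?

Descending from A5 to Fb5 is the same interval as ascending Fb5 to A5.
F to A spans three letter names (F-G-A), so the interval is some kind of third.
Fb5 to A5 spans 5 semitones — one semitone wider than the major third (4) — giving an augmented third.

augmented third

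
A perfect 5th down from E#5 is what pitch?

Five letter names down from E: A.
A perfect fifth spans 7 semitones, so from E#5 the target pitch is A#4.

A#4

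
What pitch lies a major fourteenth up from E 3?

Counting seven letter names plus an octave up from E lands on D.
Moving 23 semitones up from E3 (the size of a major fourteenth) reaches D#5.

D-sharp 5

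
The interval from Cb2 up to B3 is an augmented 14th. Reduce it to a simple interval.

augmented 7th

Each octave removed subtracts seven from the number: 14 − 7 = 7.
That makes an augmented fourteenth a compound augmented seventh — an octave plus an augmented seventh.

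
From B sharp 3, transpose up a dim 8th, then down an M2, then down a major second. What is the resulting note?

G 4

B#3 up a diminished octave → B4 (11 semitones).
B4 down a major second → A4 (2 semitones).
A4 down a major second → G4 (2 semitones).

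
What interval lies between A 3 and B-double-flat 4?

diminished ninth

A to B spans two letter names (A-B), plus an octave — that makes it a ninth of some quality.
A major ninth would be 14 semitones; A3 to Bbb4 is 12, two semitones narrower, so the interval is diminished.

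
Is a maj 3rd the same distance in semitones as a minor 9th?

No

4 semitones (major third) vs 13 semitones (minor ninth): not equal.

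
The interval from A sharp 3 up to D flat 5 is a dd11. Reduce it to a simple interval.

dd4

Each octave removed subtracts seven from the number: 11 − 7 = 4.
That makes a doubly diminished eleventh a compound doubly diminished fourth — an octave plus a doubly diminished fourth.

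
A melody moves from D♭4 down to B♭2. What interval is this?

Descending from Db4 to Bb2 is the same interval as ascending Bb2 to Db4.
B to D spans three letter names (B-C-D), plus an octave, so the interval is some kind of tenth.
At 15 semitones, Bb2→Db4 falls one short of a major tenth: minor.
(Equivalently, a compound minor third: a minor third plus an octave.)

m10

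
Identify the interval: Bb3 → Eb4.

perfect fourth

B to E spans four letter names (B-C-D-E), so the interval is some kind of fourth.
Bb3 to Eb4 is 5 semitones, matching the perfect fourth exactly, so the quality is perfect.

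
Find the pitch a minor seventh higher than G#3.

F#4

Seven letter names up from G: F.
A minor seventh is 10 semitones; 10 semitones up from G#3 gives F#4.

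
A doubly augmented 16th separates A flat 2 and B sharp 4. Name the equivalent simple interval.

AA2

Each octave removed subtracts seven from the number: 16 − 14 = 2.
That makes a doubly augmented sixteenth a compound doubly augmented second — 2 octaves plus a doubly augmented second.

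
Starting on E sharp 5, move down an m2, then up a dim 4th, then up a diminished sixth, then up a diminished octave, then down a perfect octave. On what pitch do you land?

E#5 down a minor second → D##5 (1 semitone).
A diminished fourth up from D##5 is G#5.
G#5 up a diminished sixth → Eb6 (7 semitones).
Eb6 up a diminished octave → Ebb7 (11 semitones).
Down a perfect octave from Ebb7: Ebb6 (12 semitones down).

E double-flat 6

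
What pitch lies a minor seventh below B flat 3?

Counting seven letter names down from B lands on C.
A minor seventh is 10 semitones; 10 semitones down from Bb3 gives C3.

C 3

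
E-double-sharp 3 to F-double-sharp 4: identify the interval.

minor ninth

E to F spans two letter names (E-F), plus an octave — that makes it a ninth of some quality.
A major ninth would be 14 semitones, but E##3 to F##4 is 13 — one semitone narrower, making it a minor ninth.
(Equivalently, a compound minor second: a minor second plus an octave.)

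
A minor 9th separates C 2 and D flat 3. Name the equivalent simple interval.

Take out an octave (7 from the number): 9 − 7 = 2.
That makes a minor ninth a compound minor second — an octave plus a minor second.

minor second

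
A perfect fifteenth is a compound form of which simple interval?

perfect octave

Subtracting seven from the interval number removes an octave: 15 − 7 = 8.
So a perfect fifteenth is an octave plus a perfect octave. The quality is unchanged.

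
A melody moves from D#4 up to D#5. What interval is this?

P8

D to D is the same letter name, plus an octave: an octave.
The perfect octave spans 12 semitones, and D#4 to D#5 is exactly 12 semitones — so this is a perfect octave.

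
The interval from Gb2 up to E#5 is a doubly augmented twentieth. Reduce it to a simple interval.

Subtracting seven from the interval number removes an octave: 20 − 14 = 6.
That makes a doubly augmented twentieth a compound doubly augmented sixth — 2 octaves plus a doubly augmented sixth.

AA6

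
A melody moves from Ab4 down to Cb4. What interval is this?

Descending from Ab4 to Cb4 is the same interval as ascending Cb4 to Ab4.
C to A spans six letter names (C-D-E-F-G-A), so the interval is some kind of sixth.
Cb4 to Ab4 is 9 semitones, matching the major sixth exactly, so the quality is major.

M6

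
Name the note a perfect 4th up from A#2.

D#3

Counting four letter names up from A lands on D.
A perfect fourth spans 5 semitones, so from A#2 the target pitch is D#3.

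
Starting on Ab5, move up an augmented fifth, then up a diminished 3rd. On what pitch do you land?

Ab5 up an augmented fifth → E6 (8 semitones).
Up a diminished third from E6: Gb6 (2 semitones up).

Gb6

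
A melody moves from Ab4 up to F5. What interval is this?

A to F spans six letter names (A-B-C-D-E-F): a sixth.
Ab4 to F5 is 9 semitones, matching the major sixth exactly, so the quality is major.

major sixth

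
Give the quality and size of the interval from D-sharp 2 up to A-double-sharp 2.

D to A spans five letter names (D-E-F-G-A) — that makes it a fifth of some quality.
D#2 to A##2 spans 8 semitones — one semitone wider than the perfect fifth (7) — giving an augmented fifth.

augmented fifth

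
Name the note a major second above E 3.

The second takes the letter from E up to F.
Moving 2 semitones up from E3 (the size of a major second) reaches F#3.

F sharp 3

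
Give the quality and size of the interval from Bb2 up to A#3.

B to A spans seven letter names (B-C-D-E-F-G-A): a seventh.
The major seventh is 11 semitones; here we have 12, one semitone wider: augmented.

augmented 7th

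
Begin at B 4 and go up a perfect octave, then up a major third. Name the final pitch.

Up a perfect octave from B4: B5 (12 semitones up).
B5 up a major third → D#6 (4 semitones).

D sharp 6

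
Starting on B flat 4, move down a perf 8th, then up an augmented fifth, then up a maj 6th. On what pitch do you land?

D sharp 5

Bb4 down a perfect octave → Bb3 (12 semitones).
An augmented fifth up from Bb3 is F#4.
A major sixth up from F#4 is D#5.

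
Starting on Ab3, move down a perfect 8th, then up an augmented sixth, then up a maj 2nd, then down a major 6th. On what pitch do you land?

A perfect octave down from Ab3 is Ab2.
Ab2 up an augmented sixth → F#3 (10 semitones).
F#3 up a major second → G#3 (2 semitones).
G#3 down a major sixth → B2 (9 semitones).

B2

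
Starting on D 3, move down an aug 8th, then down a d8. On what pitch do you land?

D 1

An augmented octave down from D3 is Db2.
A diminished octave down from Db2 is D1.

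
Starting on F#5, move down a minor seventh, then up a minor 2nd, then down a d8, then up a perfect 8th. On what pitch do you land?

A#4

A minor seventh down from F#5 is G#4.
Up a minor second from G#4: A4 (1 semitone up).
A4 down a diminished octave → A#3 (11 semitones).
Up a perfect octave from A#3: A#4 (12 semitones up).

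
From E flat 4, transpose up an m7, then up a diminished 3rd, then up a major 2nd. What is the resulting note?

G double-flat 5

Eb4 up a minor seventh → Db5 (10 semitones).
Db5 up a diminished third → Fbb5 (2 semitones).
Fbb5 up a major second → Gbb5 (2 semitones).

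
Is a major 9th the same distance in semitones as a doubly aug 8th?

Yes

Both span 14 semitones: a major ninth and a doubly augmented octave are the same chromatic distance.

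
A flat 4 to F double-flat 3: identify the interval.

augmented tenth

Descending from Ab4 to Fbb3 is the same interval as ascending Fbb3 to Ab4.
F to A spans three letter names (F-G-A), plus an octave: a tenth.
Fbb3 to Ab4 spans 17 semitones — one semitone wider than the major tenth (16) — giving an augmented tenth.
(Equivalently, a compound augmented third: an augmented third plus an octave.)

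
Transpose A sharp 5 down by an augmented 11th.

E 4

Counting four letter names plus an octave down from A lands on E.
An augmented eleventh is 18 semitones; 18 semitones down from A#5 gives E4.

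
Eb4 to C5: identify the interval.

E to C spans six letter names (E-F-G-A-B-C): a sixth.
The major sixth spans 9 semitones, and Eb4 to C5 is exactly 9 semitones — so this is a major sixth.

major sixth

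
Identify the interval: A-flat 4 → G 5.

A to G spans seven letter names (A-B-C-D-E-F-G), so the interval is some kind of seventh.
Counting semitones, Ab4→G5 is 11, which is the major seventh.

major seventh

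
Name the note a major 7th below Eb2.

Seven letter names down from E: F.
Moving 11 semitones down from Eb2 (the size of a major seventh) reaches Fb1.

Fb1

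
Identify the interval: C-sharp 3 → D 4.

C to D spans two letter names (C-D), plus an octave: a ninth.
C#3 to D4 is 13 semitones, a half step short of the major ninth (14), so this is minor.
(Equivalently, a compound minor second: a minor second plus an octave.)

minor ninth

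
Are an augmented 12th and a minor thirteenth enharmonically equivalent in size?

An augmented twelfth = 20 semitones = a minor thirteenth; enharmonically equal.

Yes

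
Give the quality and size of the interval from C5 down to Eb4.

M6

Descending from C5 to Eb4 is the same interval as ascending Eb4 to C5.
E to C spans six letter names (E-F-G-A-B-C), so the interval is some kind of sixth.
The major sixth spans 9 semitones, and Eb4 to C5 is exactly 9 semitones — so this is a major sixth.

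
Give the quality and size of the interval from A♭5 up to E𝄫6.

A to E spans five letter names (A-B-C-D-E) — that makes it a fifth of some quality.
The perfect fifth is 7 semitones; here we have 6, one semitone narrower: diminished.

diminished fifth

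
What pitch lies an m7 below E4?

The seventh takes the letter from E down to F.
A minor seventh is 10 semitones; 10 semitones down from E4 gives F#3.

F#3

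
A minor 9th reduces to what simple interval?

Subtracting seven from the interval number removes an octave: 9 − 7 = 2.
That makes a minor ninth a compound minor second — an octave plus a minor second.

minor second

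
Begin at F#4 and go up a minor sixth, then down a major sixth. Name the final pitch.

F4

F#4 up a minor sixth → D5 (8 semitones).
Down a major sixth from D5: F4 (9 semitones down).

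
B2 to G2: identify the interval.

Descending from B2 to G2 is the same interval as ascending G2 to B2.
G to B spans three letter names (G-A-B), so the interval is some kind of third.
G2 to B2 is 4 semitones, matching the major third exactly, so the quality is major.

major 3rd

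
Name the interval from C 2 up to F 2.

perfect fourth

C to F spans four letter names (C-D-E-F), so the interval is some kind of fourth.
Counting semitones, C2→F2 is 5, which is the perfect fourth.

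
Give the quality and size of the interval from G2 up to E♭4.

G to E spans six letter names (G-A-B-C-D-E), plus an octave — that makes it a thirteenth of some quality.
At 20 semitones, G2→Eb4 falls one short of a major thirteenth: minor.
(Equivalently, a compound minor sixth: a minor sixth plus an octave.)

m13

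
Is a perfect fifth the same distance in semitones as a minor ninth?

7 semitones (perfect fifth) vs 13 semitones (minor ninth): not equal.

No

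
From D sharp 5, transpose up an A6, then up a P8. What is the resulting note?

B double-sharp 6

D#5 up an augmented sixth → B##5 (10 semitones).
A perfect octave up from B##5 is B##6.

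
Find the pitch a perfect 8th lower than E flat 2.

E flat 1

An octave keeps the letter name E, an octave down from E.
A perfect octave spans 12 semitones, so from Eb2 the target pitch is Eb1.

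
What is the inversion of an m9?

First reduce the compound minor ninth to its simple form, a minor second.
Inverted interval numbers add to nine, so a second pairs with a seventh (2 + 7 = 9).
The quality also flips — minor becomes major — giving a major seventh.

major 7th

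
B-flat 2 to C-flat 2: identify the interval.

major seventh

Descending from Bb2 to Cb2 is the same interval as ascending Cb2 to Bb2.
C to B spans seven letter names (C-D-E-F-G-A-B) — that makes it a seventh of some quality.
The major seventh spans 11 semitones, and Cb2 to Bb2 is exactly 11 semitones — so this is a major seventh.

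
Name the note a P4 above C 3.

F 3

Four letter names up from C: F.
A perfect fourth spans 5 semitones, so from C3 the target pitch is F3.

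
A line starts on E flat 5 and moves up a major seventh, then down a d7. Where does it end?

Eb5 up a major seventh → D6 (11 semitones).
Down a diminished seventh from D6: E#5 (9 semitones down).

E sharp 5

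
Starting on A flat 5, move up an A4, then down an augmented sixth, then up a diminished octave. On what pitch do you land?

An augmented fourth up from Ab5 is D6.
D6 down an augmented sixth → Fb5 (10 semitones).
Fb5 up a diminished octave → Fbb6 (11 semitones).

F double-flat 6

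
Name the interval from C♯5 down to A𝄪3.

Descending from C#5 to A##3 is the same interval as ascending A##3 to C#5.
A to C spans three letter names (A-B-C), plus an octave: a tenth.
The major tenth is 16 semitones; here we have 14, two semitones narrower: diminished.
(Equivalently, a compound diminished third: a diminished third plus an octave.)

diminished tenth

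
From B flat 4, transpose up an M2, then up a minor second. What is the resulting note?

D flat 5

Bb4 up a major second → C5 (2 semitones).
A minor second up from C5 is Db5.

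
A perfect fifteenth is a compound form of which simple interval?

Each octave removed subtracts seven from the number: 15 − 7 = 8.
Quality carries through unchanged, so the simple form is a perfect octave.

perfect octave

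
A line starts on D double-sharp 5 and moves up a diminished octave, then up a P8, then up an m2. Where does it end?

A diminished octave up from D##5 is D#6.
D#6 up a perfect octave → D#7 (12 semitones).
Up a minor second from D#7: E7 (1 semitone up).

E 7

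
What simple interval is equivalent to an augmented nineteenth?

Each octave removed subtracts seven from the number: 19 − 14 = 5.
So an augmented nineteenth is 2 octaves plus an augmented fifth. The quality is unchanged.

augmented 5th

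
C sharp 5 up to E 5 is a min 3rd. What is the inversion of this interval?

major 6th

Inverted interval numbers add to nine, so a third pairs with a sixth (3 + 6 = 9).
The quality also flips — minor becomes major — giving a major sixth.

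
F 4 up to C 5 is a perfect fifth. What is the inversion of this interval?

Interval numbers invert to sum to nine: 5 + 4 = 9, so a fifth inverts to a fourth.
Quality inverts too: perfect stays perfect. That makes the inversion a perfect fourth.

perfect 4th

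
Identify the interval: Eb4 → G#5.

augmented tenth

E to G spans three letter names (E-F-G), plus an octave — that makes it a tenth of some quality.
Eb4 to G#5 spans 17 semitones — one semitone wider than the major tenth (16) — giving an augmented tenth.
(Equivalently, a compound augmented third: an augmented third plus an octave.)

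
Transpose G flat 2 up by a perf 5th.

D flat 3

The fifth takes the letter from G up to D.
A perfect fifth is 7 semitones; 7 semitones up from Gb2 gives Db3.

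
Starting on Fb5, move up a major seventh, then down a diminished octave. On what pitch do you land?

A major seventh up from Fb5 is Eb6.
Eb6 down a diminished octave → E5 (11 semitones).

E5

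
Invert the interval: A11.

First reduce the compound augmented eleventh to its simple form, an augmented fourth.
Interval numbers invert to sum to nine: 4 + 5 = 9, so a fourth inverts to a fifth.
The quality also flips — augmented becomes diminished — giving a diminished fifth.

d5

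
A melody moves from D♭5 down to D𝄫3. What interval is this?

augmented fifteenth

Descending from Db5 to Dbb3 is the same interval as ascending Dbb3 to Db5.
D to D is the same letter name, plus 2 octaves, so the interval is some kind of fifteenth.
A perfect fifteenth would be 24 semitones; Dbb3 to Db5 is 25, one semitone wider, so the interval is augmented.
(Equivalently, a compound augmented octave: an augmented octave plus an octave.)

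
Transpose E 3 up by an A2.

F-double-sharp 3

Two letter names up from E: F.
Moving 3 semitones up from E3 (the size of an augmented second) reaches F##3.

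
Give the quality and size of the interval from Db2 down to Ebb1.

Descending from Db2 to Ebb1 is the same interval as ascending Ebb1 to Db2.
E to D spans seven letter names (E-F-G-A-B-C-D) — that makes it a seventh of some quality.
Counting semitones, Ebb1→Db2 is 11, which is the major seventh.

major seventh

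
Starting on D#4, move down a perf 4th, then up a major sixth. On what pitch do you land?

D#4 down a perfect fourth → A#3 (5 semitones).
A major sixth up from A#3 is F##4.

F##4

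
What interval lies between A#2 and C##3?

A to C spans three letter names (A-B-C), so the interval is some kind of third.
A#2 to C##3 is 4 semitones, matching the major third exactly, so the quality is major.

major third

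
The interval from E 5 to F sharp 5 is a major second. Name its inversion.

Inverted interval numbers add to nine, so a second pairs with a seventh (2 + 7 = 9).
And major becomes minor under inversion, so we get a minor seventh.

minor seventh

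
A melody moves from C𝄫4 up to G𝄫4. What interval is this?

C to G spans five letter names (C-D-E-F-G) — that makes it a fifth of some quality.
Counting semitones, Cbb4→Gbb4 is 7, which is the perfect fifth.

perfect fifth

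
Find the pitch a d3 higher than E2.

Three letter names up from E: G.
Moving 2 semitones up from E2 (the size of a diminished third) reaches Gb2.

Gb2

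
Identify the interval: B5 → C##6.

augmented second

B to C spans two letter names (B-C), so the interval is some kind of second.
The major second is 2 semitones; here we have 3, one semitone wider: augmented.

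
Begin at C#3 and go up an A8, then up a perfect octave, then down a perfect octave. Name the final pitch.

C##4

C#3 up an augmented octave → C##4 (13 semitones).
C##4 up a perfect octave → C##5 (12 semitones).
Down a perfect octave from C##5: C##4 (12 semitones down).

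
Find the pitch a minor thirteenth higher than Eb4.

Cb6

Six letters up from E (plus an octave) reaches C.
A minor thirteenth spans 20 semitones, so from Eb4 the target pitch is Cb6.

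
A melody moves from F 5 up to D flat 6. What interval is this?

m6

F to D spans six letter names (F-G-A-B-C-D) — that makes it a sixth of some quality.
At 8 semitones, F5→Db6 falls one short of a major sixth: minor.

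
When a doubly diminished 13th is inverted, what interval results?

AA3

First reduce the compound doubly diminished thirteenth to its simple form, a doubly diminished sixth.
The rule of nine gives the new number: 9 − 6 = 3, so a sixth becomes a third.
And doubly diminished becomes doubly augmented under inversion, so we get a doubly augmented third.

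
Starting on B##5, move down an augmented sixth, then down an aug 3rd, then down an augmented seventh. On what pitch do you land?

An augmented sixth down from B##5 is D#5.
Down an augmented third from D#5: Bb4 (5 semitones down).
Down an augmented seventh from Bb4: Cbb4 (12 semitones down).

Cbb4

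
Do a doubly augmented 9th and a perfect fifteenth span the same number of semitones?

No

A doubly augmented ninth is 16 semitones but a perfect fifteenth is 24 semitones — different sizes.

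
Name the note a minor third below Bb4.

G4

The third takes the letter from B down to G.
Moving 3 semitones down from Bb4 (the size of a minor third) reaches G4.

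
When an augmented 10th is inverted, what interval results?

diminished 6th

First reduce the compound augmented tenth to its simple form, an augmented third.
Interval numbers invert to sum to nine: 3 + 6 = 9, so a third inverts to a sixth.
Quality inverts too: augmented becomes diminished. That makes the inversion a diminished sixth.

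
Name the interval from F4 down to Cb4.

augmented fourth

Descending from F4 to Cb4 is the same interval as ascending Cb4 to F4.
C to F spans four letter names (C-D-E-F), so the interval is some kind of fourth.
A perfect fourth would be 5 semitones; Cb4 to F4 is 6, one semitone wider, so the interval is augmented.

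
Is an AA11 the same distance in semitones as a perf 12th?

Yes

A doubly augmented eleventh = 19 semitones = a perfect twelfth; enharmonically equal.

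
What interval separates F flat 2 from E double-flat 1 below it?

M9

Descending from Fb2 to Ebb1 is the same interval as ascending Ebb1 to Fb2.
E to F spans two letter names (E-F), plus an octave, so the interval is some kind of ninth.
Ebb1 to Fb2 is 14 semitones, matching the major ninth exactly, so the quality is major.
(Equivalently, a compound major second: a major second plus an octave.)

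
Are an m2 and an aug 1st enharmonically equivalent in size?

Both span 1 semitone: a minor second and an augmented unison are the same chromatic distance.

Yes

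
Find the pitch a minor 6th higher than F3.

Counting six letter names up from F lands on D.
Moving 8 semitones up from F3 (the size of a minor sixth) reaches Db4.

Db4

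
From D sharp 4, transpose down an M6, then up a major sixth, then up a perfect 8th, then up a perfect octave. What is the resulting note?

D#4 down a major sixth → F#3 (9 semitones).
A major sixth up from F#3 is D#4.
A perfect octave up from D#4 is D#5.
Up a perfect octave from D#5: D#6 (12 semitones up).

D sharp 6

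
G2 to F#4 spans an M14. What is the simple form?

Subtracting seven from the interval number removes an octave: 14 − 7 = 7.
Quality carries through unchanged, so the simple form is a major seventh.

major seventh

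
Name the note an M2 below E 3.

D 3

Counting two letter names down from E lands on D.
A major second spans 2 semitones, so from E3 the target pitch is D3.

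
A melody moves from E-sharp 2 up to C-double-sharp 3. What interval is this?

major 6th

E to C spans six letter names (E-F-G-A-B-C): a sixth.
The major sixth spans 9 semitones, and E#2 to C##3 is exactly 9 semitones — so this is a major sixth.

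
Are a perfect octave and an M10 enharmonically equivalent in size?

No

A perfect octave is 12 semitones but a major tenth is 16 semitones — different sizes.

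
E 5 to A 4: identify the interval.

perfect 5th

Descending from E5 to A4 is the same interval as ascending A4 to E5.
A to E spans five letter names (A-B-C-D-E): a fifth.
The perfect fifth spans 7 semitones, and A4 to E5 is exactly 7 semitones — so this is a perfect fifth.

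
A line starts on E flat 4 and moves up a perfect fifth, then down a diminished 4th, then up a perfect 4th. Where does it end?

B 4

A perfect fifth up from Eb4 is Bb4.
A diminished fourth down from Bb4 is F#4.
F#4 up a perfect fourth → B4 (5 semitones).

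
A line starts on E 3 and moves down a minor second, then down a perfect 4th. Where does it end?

A minor second down from E3 is D#3.
A perfect fourth down from D#3 is A#2.

A sharp 2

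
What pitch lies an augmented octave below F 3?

For an octave the letter name doesn't change: still F, an octave down.
An augmented octave spans 13 semitones, so from F3 the target pitch is Fb2.

F flat 2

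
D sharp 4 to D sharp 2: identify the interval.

P15

Descending from D#4 to D#2 is the same interval as ascending D#2 to D#4.
D to D is the same letter name, plus 2 octaves: a fifteenth.
The perfect fifteenth spans 24 semitones, and D#2 to D#4 is exactly 24 semitones — so this is a perfect fifteenth.
(Equivalently, a compound perfect octave: a perfect octave plus an octave.)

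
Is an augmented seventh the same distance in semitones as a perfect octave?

Yes

Both span 12 semitones: an augmented seventh and a perfect octave are the same chromatic distance.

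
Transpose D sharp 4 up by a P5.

Five letter names up from D: A.
A perfect fifth spans 7 semitones, so from D#4 the target pitch is A#4.

A sharp 4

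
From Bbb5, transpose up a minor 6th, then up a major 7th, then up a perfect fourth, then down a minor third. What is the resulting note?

Gb7

Bbb5 up a minor sixth → Gbb6 (8 semitones).
Up a major seventh from Gbb6: Fb7 (11 semitones up).
Fb7 up a perfect fourth → Bbb7 (5 semitones).
Down a minor third from Bbb7: Gb7 (3 semitones down).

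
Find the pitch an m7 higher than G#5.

Seven letter names up from G: F.
A minor seventh spans 10 semitones, so from G#5 the target pitch is F#6.

F#6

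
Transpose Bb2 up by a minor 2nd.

Two letter names up from B: C.
A minor second spans 1 semitone, so from Bb2 the target pitch is Cb3.

Cb3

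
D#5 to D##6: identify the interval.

augmented octave

D to D is the same letter name, plus an octave: an octave.
A perfect octave would be 12 semitones; D#5 to D##6 is 13, one semitone wider, so the interval is augmented.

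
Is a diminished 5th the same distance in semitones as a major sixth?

No

A diminished fifth is 6 semitones but a major sixth is 9 semitones — different sizes.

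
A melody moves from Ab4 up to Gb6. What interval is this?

m14

A to G spans seven letter names (A-B-C-D-E-F-G), plus an octave — that makes it a fourteenth of some quality.
At 22 semitones, Ab4→Gb6 falls one short of a major fourteenth: minor.
(Equivalently, a compound minor seventh: a minor seventh plus an octave.)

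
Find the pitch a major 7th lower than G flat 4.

Seven letter names down from G: A.
Moving 11 semitones down from Gb4 (the size of a major seventh) reaches Abb3.

A double-flat 3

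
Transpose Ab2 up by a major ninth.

Bb3

Counting two letter names plus an octave up from A lands on B.
A major ninth spans 14 semitones, so from Ab2 the target pitch is Bb3.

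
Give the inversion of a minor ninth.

major 7th

First reduce the compound minor ninth to its simple form, a minor second.
Inverted interval numbers add to nine, so a second pairs with a seventh (2 + 7 = 9).
Quality inverts too: minor becomes major. That makes the inversion a major seventh.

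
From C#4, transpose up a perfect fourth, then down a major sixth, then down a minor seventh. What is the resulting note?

B2

Up a perfect fourth from C#4: F#4 (5 semitones up).
A major sixth down from F#4 is A3.
A3 down a minor seventh → B2 (10 semitones).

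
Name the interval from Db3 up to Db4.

perfect 8th

D to D is the same letter name, plus an octave — that makes it an octave of some quality.
Db3 to Db4 is 12 semitones, matching the perfect octave exactly, so the quality is perfect.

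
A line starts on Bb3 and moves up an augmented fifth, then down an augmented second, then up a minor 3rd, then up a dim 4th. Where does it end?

Cbb5

An augmented fifth up from Bb3 is F#4.
Down an augmented second from F#4: Eb4 (3 semitones down).
A minor third up from Eb4 is Gb4.
Gb4 up a diminished fourth → Cbb5 (4 semitones).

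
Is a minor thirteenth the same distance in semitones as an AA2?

A minor thirteenth spans 20 semitones; a doubly augmented second spans 4 semitones. They differ by 16.

No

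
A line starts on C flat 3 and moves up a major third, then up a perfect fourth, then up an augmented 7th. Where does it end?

Cb3 up a major third → Eb3 (4 semitones).
Up a perfect fourth from Eb3: Ab3 (5 semitones up).
Ab3 up an augmented seventh → G#4 (12 semitones).

G sharp 4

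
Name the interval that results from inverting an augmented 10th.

First reduce the compound augmented tenth to its simple form, an augmented third.
Inverted interval numbers add to nine, so a third pairs with a sixth (3 + 6 = 9).
And augmented becomes diminished under inversion, so we get a diminished sixth.

d6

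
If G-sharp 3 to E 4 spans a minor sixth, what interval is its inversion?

major third

Inverted interval numbers add to nine, so a sixth pairs with a third (6 + 3 = 9).
The quality also flips — minor becomes major — giving a major third.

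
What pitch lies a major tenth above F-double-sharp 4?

Three letters up from F (plus an octave) reaches A.
A major tenth spans 16 semitones, so from F##4 the target pitch is A##5.

A-double-sharp 5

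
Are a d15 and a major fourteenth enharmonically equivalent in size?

Yes

Both span 23 semitones: a diminished fifteenth and a major fourteenth are the same chromatic distance.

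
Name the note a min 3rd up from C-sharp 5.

E 5

Counting three letter names up from C lands on E.
Moving 3 semitones up from C#5 (the size of a minor third) reaches E5.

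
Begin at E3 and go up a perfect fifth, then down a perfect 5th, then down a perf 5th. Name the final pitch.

A2

Up a perfect fifth from E3: B3 (7 semitones up).
A perfect fifth down from B3 is E3.
A perfect fifth down from E3 is A2.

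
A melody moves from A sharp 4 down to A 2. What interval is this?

augmented 15th

Descending from A#4 to A2 is the same interval as ascending A2 to A#4.
A to A is the same letter name, plus 2 octaves: a fifteenth.
A perfect fifteenth would be 24 semitones; A2 to A#4 is 25, one semitone wider, so the interval is augmented.
(Equivalently, a compound augmented octave: an augmented octave plus an octave.)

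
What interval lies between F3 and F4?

F to F is the same letter name, plus an octave: an octave.
The perfect octave spans 12 semitones, and F3 to F4 is exactly 12 semitones — so this is a perfect octave.

P8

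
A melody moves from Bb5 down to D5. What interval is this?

Descending from Bb5 to D5 is the same interval as ascending D5 to Bb5.
D to B spans six letter names (D-E-F-G-A-B) — that makes it a sixth of some quality.
D5 to Bb5 is 8 semitones, a half step short of the major sixth (9), so this is minor.

minor sixth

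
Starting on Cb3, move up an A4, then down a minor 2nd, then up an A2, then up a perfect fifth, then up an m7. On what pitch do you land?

Cb3 up an augmented fourth → F3 (6 semitones).
Down a minor second from F3: E3 (1 semitone down).
E3 up an augmented second → F##3 (3 semitones).
A perfect fifth up from F##3 is C##4.
A minor seventh up from C##4 is B#4.

B#4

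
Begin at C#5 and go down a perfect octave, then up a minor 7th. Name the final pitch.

B4

C#5 down a perfect octave → C#4 (12 semitones).
Up a minor seventh from C#4: B4 (10 semitones up).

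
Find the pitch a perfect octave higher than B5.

B6

For an octave the letter name doesn't change: still B, an octave up.
A perfect octave spans 12 semitones, so from B5 the target pitch is B6.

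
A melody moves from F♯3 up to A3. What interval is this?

F to A spans three letter names (F-G-A), so the interval is some kind of third.
A major third would be 4 semitones, but F#3 to A3 is 3 — one semitone narrower, making it a minor third.

minor third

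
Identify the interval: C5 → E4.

m6

Descending from C5 to E4 is the same interval as ascending E4 to C5.
E to C spans six letter names (E-F-G-A-B-C) — that makes it a sixth of some quality.
E4 to C5 is 8 semitones, a half step short of the major sixth (9), so this is minor.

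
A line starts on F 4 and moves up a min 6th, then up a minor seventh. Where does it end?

A minor sixth up from F4 is Db5.
Db5 up a minor seventh → Cb6 (10 semitones).

C flat 6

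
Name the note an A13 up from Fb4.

D6

Six letters up from F (plus an octave) reaches D.
An augmented thirteenth is 22 semitones; 22 semitones up from Fb4 gives D6.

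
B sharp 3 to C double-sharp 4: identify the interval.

B to C spans two letter names (B-C), so the interval is some kind of second.
Counting semitones, B#3→C##4 is 2, which is the major second.

major second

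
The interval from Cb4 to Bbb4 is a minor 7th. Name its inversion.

M2

The rule of nine gives the new number: 9 − 7 = 2, so a seventh becomes a second.
The quality also flips — minor becomes major — giving a major second.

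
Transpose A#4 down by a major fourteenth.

The fourteenth's letter: A down seven letter names plus an octave → B.
A major fourteenth spans 23 semitones, so from A#4 the target pitch is B2.

B2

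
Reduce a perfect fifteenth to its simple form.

perfect octave

Each octave removed subtracts seven from the number: 15 − 7 = 8.
So a perfect fifteenth is an octave plus a perfect octave. The quality is unchanged.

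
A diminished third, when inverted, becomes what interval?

Interval numbers invert to sum to nine: 3 + 6 = 9, so a third inverts to a sixth.
And diminished becomes augmented under inversion, so we get an augmented sixth.

A6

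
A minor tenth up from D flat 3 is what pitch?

F flat 4

Three letters up from D (plus an octave) reaches F.
Moving 15 semitones up from Db3 (the size of a minor tenth) reaches Fb4.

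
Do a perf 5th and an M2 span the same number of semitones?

A perfect fifth spans 7 semitones; a major second spans 2 semitones. They differ by 5.

No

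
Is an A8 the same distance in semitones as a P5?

No

An augmented octave is 13 semitones but a perfect fifth is 7 semitones — different sizes.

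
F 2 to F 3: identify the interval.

perfect octave

F to F is the same letter name, plus an octave: an octave.
Counting semitones, F2→F3 is 12, which is the perfect octave.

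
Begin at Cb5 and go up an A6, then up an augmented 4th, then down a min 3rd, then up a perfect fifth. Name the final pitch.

F##6

Cb5 up an augmented sixth → A5 (10 semitones).
Up an augmented fourth from A5: D#6 (6 semitones up).
Down a minor third from D#6: B#5 (3 semitones down).
A perfect fifth up from B#5 is F##6.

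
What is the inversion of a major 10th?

minor 6th

First reduce the compound major tenth to its simple form, a major third.
The rule of nine gives the new number: 9 − 3 = 6, so a third becomes a sixth.
Quality inverts too: major becomes minor. That makes the inversion a minor sixth.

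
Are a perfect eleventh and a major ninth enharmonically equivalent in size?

17 semitones (perfect eleventh) vs 14 semitones (major ninth): not equal.

No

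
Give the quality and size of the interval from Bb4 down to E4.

Descending from Bb4 to E4 is the same interval as ascending E4 to Bb4.
E to B spans five letter names (E-F-G-A-B), so the interval is some kind of fifth.
E4 to Bb4 spans 6 semitones — one semitone narrower than the perfect fifth (7) — giving a diminished fifth.

diminished 5th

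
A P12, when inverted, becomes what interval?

perfect 4th

First reduce the compound perfect twelfth to its simple form, a perfect fifth.
The rule of nine gives the new number: 9 − 5 = 4, so a fifth becomes a fourth.
And perfect stays perfect under inversion, so we get a perfect fourth.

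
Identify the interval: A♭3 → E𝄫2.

augmented eleventh

Descending from Ab3 to Ebb2 is the same interval as ascending Ebb2 to Ab3.
E to A spans four letter names (E-F-G-A), plus an octave — that makes it an eleventh of some quality.
Ebb2 to Ab3 spans 18 semitones — one semitone wider than the perfect eleventh (17) — giving an augmented eleventh.
(Equivalently, a compound augmented fourth: an augmented fourth plus an octave.)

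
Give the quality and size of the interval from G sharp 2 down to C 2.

Descending from G#2 to C2 is the same interval as ascending C2 to G#2.
C to G spans five letter names (C-D-E-F-G): a fifth.
The perfect fifth is 7 semitones; here we have 8, one semitone wider: augmented.

augmented fifth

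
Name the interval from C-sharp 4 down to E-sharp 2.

Descending from C#4 to E#2 is the same interval as ascending E#2 to C#4.
E to C spans six letter names (E-F-G-A-B-C), plus an octave, so the interval is some kind of thirteenth.
At 20 semitones, E#2→C#4 falls one short of a major thirteenth: minor.
(Equivalently, a compound minor sixth: a minor sixth plus an octave.)

minor thirteenth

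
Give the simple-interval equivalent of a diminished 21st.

d7

Each octave removed subtracts seven from the number: 21 − 14 = 7.
Quality carries through unchanged, so the simple form is a diminished seventh.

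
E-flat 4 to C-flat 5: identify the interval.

E to C spans six letter names (E-F-G-A-B-C) — that makes it a sixth of some quality.
A major sixth would be 9 semitones, but Eb4 to Cb5 is 8 — one semitone narrower, making it a minor sixth.

m6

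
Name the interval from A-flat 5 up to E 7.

augmented 12th

A to E spans five letter names (A-B-C-D-E), plus an octave: a twelfth.
Ab5 to E7 spans 20 semitones — one semitone wider than the perfect twelfth (19) — giving an augmented twelfth.
(Equivalently, a compound augmented fifth: an augmented fifth plus an octave.)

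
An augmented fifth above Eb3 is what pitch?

Five letter names up from E: B.
An augmented fifth spans 8 semitones, so from Eb3 the target pitch is B3.

B3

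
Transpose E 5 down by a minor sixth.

G sharp 4

Counting six letter names down from E lands on G.
A minor sixth is 8 semitones; 8 semitones down from E5 gives G#4.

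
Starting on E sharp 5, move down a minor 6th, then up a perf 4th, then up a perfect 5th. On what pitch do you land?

G double-sharp 5

E#5 down a minor sixth → G##4 (8 semitones).
A perfect fourth up from G##4 is C##5.
C##5 up a perfect fifth → G##5 (7 semitones).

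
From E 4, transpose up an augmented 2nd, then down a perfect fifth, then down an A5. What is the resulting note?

An augmented second up from E4 is F##4.
F##4 down a perfect fifth → B#3 (7 semitones).
An augmented fifth down from B#3 is E3.

E 3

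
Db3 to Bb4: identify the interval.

major thirteenth

D to B spans six letter names (D-E-F-G-A-B), plus an octave: a thirteenth.
Db3 to Bb4 is 21 semitones, matching the major thirteenth exactly, so the quality is major.
(Equivalently, a compound major sixth: a major sixth plus an octave.)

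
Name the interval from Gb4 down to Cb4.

Descending from Gb4 to Cb4 is the same interval as ascending Cb4 to Gb4.
C to G spans five letter names (C-D-E-F-G), so the interval is some kind of fifth.
Counting semitones, Cb4→Gb4 is 7, which is the perfect fifth.

perfect fifth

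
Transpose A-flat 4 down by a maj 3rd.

The third takes the letter from A down to F.
Moving 4 semitones down from Ab4 (the size of a major third) reaches Fb4.

F-flat 4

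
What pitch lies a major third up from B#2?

D##3

Three letter names up from B: D.
A major third is 4 semitones; 4 semitones up from B#2 gives D##3.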